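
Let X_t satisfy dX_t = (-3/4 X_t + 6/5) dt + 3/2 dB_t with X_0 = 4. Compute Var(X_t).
Var(X_t) = 3/2 - 3*exp(-3*t/2)/2

The variance V(t) = Var(X_t) satisfies V'(t) = 2 a V(t) + c^2 with V(0) = 0 (drift coefficient is linear in X, diffusion is constant). With a = -3/4, c = 3/2, the solution is
  V(t) = (c^2 / (2 a)) * (exp(2 a t) - 1)
       = ((3/2)^2 / (2*(-3/4))) * (exp((-3/2) t) - 1)
       = 3/2 - 3*exp(-3*t/2)/2.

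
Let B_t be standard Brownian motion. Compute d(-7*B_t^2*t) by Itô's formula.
d(-7*B_t^2*t) = (-7*B_t^2 - 7*t) dt + (-14*B_t*t) dB_t

Itô's formula for f(t, x): d f(t, B_t) = (f_t + (1/2) f_xx) dt + f_x dB_t. Compute partials of f(t, x) = -7*t*x^2:
  f_t(t,x)  = -7*x^2
  f_x(t,x)  = -14*t*x
  f_xx(t,x) = -14*t
Assemble drift = f_t + (1/2) f_xx = -7*t - 7*x^2 and diffusion = f_x = -14*t*x. Substituting x = B_t:
  d(-7*B_t^2*t) = (-7*B_t^2 - 7*t) dt + (-14*B_t*t) dB_t.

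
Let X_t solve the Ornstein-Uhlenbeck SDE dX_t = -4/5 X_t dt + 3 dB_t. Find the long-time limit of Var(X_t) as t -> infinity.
lim Var(X_t) = 45/8

The OU SDE dX = -theta X dt + sigma dB admits the integrating factor exp(theta t): d(exp(theta t) X_t) = sigma exp(theta t) dB_t. Integrating from 0 to t gives X_t = x_0 * exp(-theta t) + sigma * int_0^t exp(-theta (t-s)) dB_s for any initial x_0. The Itô integral has variance (by the Itô isometry) sigma^2 * int_0^t exp(-2 theta (t - s)) ds = sigma^2 * (1 - exp(-2 theta t)) / (2 theta), independent of x_0.
With theta = 4/5, sigma = 3:
  Var(X_t) = (3)^2 * (1 - exp(-2*4/5 t)) / (2 * 4/5) = 45/8 - 45*exp(-8*t/5)/8.
As t -> infinity, exp(-2*4/5 t) -> 0, so the stationary variance is sigma^2 / (2 theta) = 45/8.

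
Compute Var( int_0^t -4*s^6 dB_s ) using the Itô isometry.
Var = 16*t^13/13

The Itô integral of a deterministic integrand f(s) has mean 0 because each increment f(s) * (B_{s+ds} - B_s) has mean 0. By the Itô isometry:
  Var( int_0^t f(s) dB_s ) = E[ (int_0^t f(s) dB_s)^2 ] = int_0^t f(s)^2 ds.
Here f(s) = -4*s^6, so f(s)^2 = 16*s^12. Integrate:
  int_0^t (16*s^12) ds = 16*t^13/13.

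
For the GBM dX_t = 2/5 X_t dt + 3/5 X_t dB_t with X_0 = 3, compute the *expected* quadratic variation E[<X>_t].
E[<X>_t] = 81*exp(29*t/25)/29 - 81/29

<X>_t = int_0^t ((3/5) * X_s)^2 ds. Taking expectation inside the integral: E[<X>_t] = (3/5)^2 * int_0^t E[X_s^2] ds. For GBM, E[X_s^2] = x_0^2 * exp((2 mu + sigma^2) s). Integrating:
  E[<X>_t] = (3/5)^2 * 3^2 * (exp((2*(2/5) + (3/5)^2) t) - 1) / (2*(2/5) + (3/5)^2)
           = (3/5)^2 * 3^2 * (exp((29/25) t) - 1) / (29/25) = 81*exp(29*t/25)/29 - 81/29.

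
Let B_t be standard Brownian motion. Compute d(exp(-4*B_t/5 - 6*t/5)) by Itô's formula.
d(exp(-4*B_t/5 - 6*t/5)) = (-22*exp(-4*B_t/5 - 6*t/5)/25) dt + (-4*exp(-4*B_t/5 - 6*t/5)/5) dB_t

Itô's formula for f(t, x): d f(t, B_t) = (f_t + (1/2) f_xx) dt + f_x dB_t. Compute partials of f(t, x) = exp(-6*t/5 - 4*x/5):
  f_t(t,x)  = -6*exp(-6*t/5 - 4*x/5)/5
  f_x(t,x)  = -4*exp(-6*t/5 - 4*x/5)/5
  f_xx(t,x) = 16*exp(-6*t/5 - 4*x/5)/25
Assemble drift = f_t + (1/2) f_xx = -22*exp(-6*t/5 - 4*x/5)/25 and diffusion = f_x = -4*exp(-6*t/5 - 4*x/5)/5. Substituting x = B_t:
  d(exp(-4*B_t/5 - 6*t/5)) = (-22*exp(-4*B_t/5 - 6*t/5)/25) dt + (-4*exp(-4*B_t/5 - 6*t/5)/5) dB_t.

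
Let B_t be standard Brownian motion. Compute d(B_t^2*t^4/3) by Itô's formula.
d(B_t^2*t^4/3) = (t^3*(4*B_t^2 + t)/3) dt + (2*B_t*t^4/3) dB_t

Itô's formula for f(t, x): d f(t, B_t) = (f_t + (1/2) f_xx) dt + f_x dB_t. Compute partials of f(t, x) = t^4*x^2/3:
  f_t(t,x)  = 4*t^3*x^2/3
  f_x(t,x)  = 2*t^4*x/3
  f_xx(t,x) = 2*t^4/3
Assemble drift = f_t + (1/2) f_xx = t^3*(t + 4*x^2)/3 and diffusion = f_x = 2*t^4*x/3. Substituting x = B_t:
  d(B_t^2*t^4/3) = (t^3*(4*B_t^2 + t)/3) dt + (2*B_t*t^4/3) dB_t.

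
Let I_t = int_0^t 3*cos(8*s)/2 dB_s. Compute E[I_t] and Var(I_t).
E[I_t] = 0; Var(I_t) = 9*t/8 + 9*sin(8*t)*cos(8*t)/64

The Itô integral of a deterministic integrand f(s) has mean 0 because each increment f(s) * (B_{s+ds} - B_s) has mean 0. By the Itô isometry:
  Var( int_0^t f(s) dB_s ) = E[ (int_0^t f(s) dB_s)^2 ] = int_0^t f(s)^2 ds.
Here f(s) = 3*cos(8*s)/2, so f(s)^2 = 9*cos(8*s)^2/4. Integrate:
  int_0^t (9*cos(8*s)^2/4) ds = 9*t/8 + 9*sin(8*t)*cos(8*t)/64.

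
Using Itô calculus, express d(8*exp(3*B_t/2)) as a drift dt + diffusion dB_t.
d(8*exp(3*B_t/2)) = (9*exp(3*B_t/2)) dt + (12*exp(3*B_t/2)) dB_t

Itô's formula for f(B_t) gives d f(B_t) = f'(B_t) dB_t + (1/2) f''(B_t) dt. Compute derivatives of f(x) = 8*exp(3*x/2):
  f'(x)  = 12*exp(3*x/2)
  f''(x) = 18*exp(3*x/2)
Substitute x = B_t and multiply the f'' term by 1/2:
  drift     = (1/2) * (18*exp(3*x/2)) evaluated at B_t = 9*exp(3*B_t/2)
  diffusion = (12*exp(3*x/2)) evaluated at B_t = 12*exp(3*B_t/2)
Therefore d(8*exp(3*B_t/2)) = (9*exp(3*B_t/2)) dt + (12*exp(3*B_t/2)) dB_t.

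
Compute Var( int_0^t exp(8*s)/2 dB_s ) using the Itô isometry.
Var = exp(16*t)/64 - 1/64

The Itô integral of a deterministic integrand f(s) has mean 0 because each increment f(s) * (B_{s+ds} - B_s) has mean 0. By the Itô isometry:
  Var( int_0^t f(s) dB_s ) = E[ (int_0^t f(s) dB_s)^2 ] = int_0^t f(s)^2 ds.
Here f(s) = exp(8*s)/2, so f(s)^2 = exp(16*s)/4. Integrate:
  int_0^t (exp(16*s)/4) ds = exp(16*t)/64 - 1/64.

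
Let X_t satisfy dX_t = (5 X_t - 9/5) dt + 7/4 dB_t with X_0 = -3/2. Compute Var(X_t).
Var(X_t) = 49*exp(10*t)/160 - 49/160

The variance V(t) = Var(X_t) satisfies V'(t) = 2 a V(t) + c^2 with V(0) = 0 (drift coefficient is linear in X, diffusion is constant). With a = 5, c = 7/4, the solution is
  V(t) = (c^2 / (2 a)) * (exp(2 a t) - 1)
       = ((7/4)^2 / (2*5)) * (exp(10 t) - 1)
       = 49*exp(10*t)/160 - 49/160.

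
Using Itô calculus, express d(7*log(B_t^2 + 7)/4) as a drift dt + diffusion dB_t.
d(7*log(B_t^2 + 7)/4) = (7*(7 - B_t^2)/(4*(B_t^2 + 7)^2)) dt + (7*B_t/(2*(B_t^2 + 7))) dB_t

Itô's formula for f(B_t) gives d f(B_t) = f'(B_t) dB_t + (1/2) f''(B_t) dt. Compute derivatives of f(x) = 7*log(x^2 + 7)/4:
  f'(x)  = 7*x/(2*(x^2 + 7))
  f''(x) = 7*(7 - x^2)/(2*(x^2 + 7)^2)
Substitute x = B_t and multiply the f'' term by 1/2:
  drift     = (1/2) * (7*(7 - x^2)/(2*(x^2 + 7)^2)) evaluated at B_t = 7*(7 - B_t^2)/(4*(B_t^2 + 7)^2)
  diffusion = (7*x/(2*(x^2 + 7))) evaluated at B_t = 7*B_t/(2*(B_t^2 + 7))
Therefore d(7*log(B_t^2 + 7)/4) = (7*(7 - B_t^2)/(4*(B_t^2 + 7)^2)) dt + (7*B_t/(2*(B_t^2 + 7))) dB_t.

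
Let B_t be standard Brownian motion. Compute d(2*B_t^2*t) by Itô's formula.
d(2*B_t^2*t) = (2*B_t^2 + 2*t) dt + (4*B_t*t) dB_t

Itô's formula for f(t, x): d f(t, B_t) = (f_t + (1/2) f_xx) dt + f_x dB_t. Compute partials of f(t, x) = 2*t*x^2:
  f_t(t,x)  = 2*x^2
  f_x(t,x)  = 4*t*x
  f_xx(t,x) = 4*t
Assemble drift = f_t + (1/2) f_xx = 2*t + 2*x^2 and diffusion = f_x = 4*t*x. Substituting x = B_t:
  d(2*B_t^2*t) = (2*B_t^2 + 2*t) dt + (4*B_t*t) dB_t.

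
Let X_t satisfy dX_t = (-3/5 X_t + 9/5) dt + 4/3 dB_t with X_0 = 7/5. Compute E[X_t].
E[X_t] = 3 - 8*exp(-3*t/5)/5

Taking expectations and using E[dB_t] = 0, the mean m(t) = E[X_t] satisfies the ODE m'(t) = a m(t) + b with m(0) = x_0. With a = -3/5, b = 9/5, x_0 = 7/5, the solution is
  m(t) = x_0 * exp(a t) + (b/a) * (exp(a t) - 1)
       = (7/5) * exp((-3/5) t) + ((9/5)/(-3/5)) * (exp((-3/5) t) - 1)
       = 3 - 8*exp(-3*t/5)/5.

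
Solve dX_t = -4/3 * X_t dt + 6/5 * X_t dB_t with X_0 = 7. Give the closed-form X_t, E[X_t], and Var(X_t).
X_t = 7 * exp((-154/75) t + (6/5) B_t); E[X_t] = 7*exp(-4*t/3); Var(X_t) = (49*exp(36*t/25) - 49)*exp(-8*t/3)

For GBM dX = mu X dt + sigma X dB with X_0 = x_0, apply Itô to Y = log X: dY = (mu - sigma^2/2) dt + sigma dB, so Y_t = log(x_0) + (mu - sigma^2/2) t + sigma B_t and hence X_t = x_0 * exp((mu - sigma^2/2) t + sigma B_t).
With mu = -4/3, sigma = 6/5, x_0 = 7, this gives:
  X_t = 7 * exp((-154/75) * t + (6/5) * B_t).
Since sigma*B_t ~ Normal(0, sigma^2 t), E[exp(sigma*B_t)] = exp(sigma^2 t / 2); so E[X_t] = x_0 * exp((mu - sigma^2/2) t) * exp(sigma^2 t / 2) = x_0 * exp(mu t) = 7*exp(-4*t/3).
Var(X_t) = E[X_t^2] - (E[X_t])^2 = x_0^2 * exp(2 mu t) * (exp(sigma^2 t) - 1) = (49*exp(36*t/25) - 49)*exp(-8*t/3).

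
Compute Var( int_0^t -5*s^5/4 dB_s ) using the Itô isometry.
Var = 25*t^11/176

The Itô integral of a deterministic integrand f(s) has mean 0 because each increment f(s) * (B_{s+ds} - B_s) has mean 0. By the Itô isometry:
  Var( int_0^t f(s) dB_s ) = E[ (int_0^t f(s) dB_s)^2 ] = int_0^t f(s)^2 ds.
Here f(s) = -5*s^5/4, so f(s)^2 = 25*s^10/16. Integrate:
  int_0^t (25*s^10/16) ds = 25*t^11/176.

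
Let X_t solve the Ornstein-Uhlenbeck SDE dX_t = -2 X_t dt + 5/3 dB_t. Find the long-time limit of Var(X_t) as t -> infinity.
lim Var(X_t) = 25/36

The OU SDE dX = -theta X dt + sigma dB admits the integrating factor exp(theta t): d(exp(theta t) X_t) = sigma exp(theta t) dB_t. Integrating from 0 to t gives X_t = x_0 * exp(-theta t) + sigma * int_0^t exp(-theta (t-s)) dB_s for any initial x_0. The Itô integral has variance (by the Itô isometry) sigma^2 * int_0^t exp(-2 theta (t - s)) ds = sigma^2 * (1 - exp(-2 theta t)) / (2 theta), independent of x_0.
With theta = 2, sigma = 5/3:
  Var(X_t) = (5/3)^2 * (1 - exp(-2*2 t)) / (2 * 2) = 25/36 - 25*exp(-4*t)/36.
As t -> infinity, exp(-2*2 t) -> 0, so the stationary variance is sigma^2 / (2 theta) = 25/36.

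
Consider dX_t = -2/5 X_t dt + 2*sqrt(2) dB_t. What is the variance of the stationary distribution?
lim Var(X_t) = 10

The OU SDE dX = -theta X dt + sigma dB admits the integrating factor exp(theta t): d(exp(theta t) X_t) = sigma exp(theta t) dB_t. Integrating from 0 to t gives X_t = x_0 * exp(-theta t) + sigma * int_0^t exp(-theta (t-s)) dB_s for any initial x_0. The Itô integral has variance (by the Itô isometry) sigma^2 * int_0^t exp(-2 theta (t - s)) ds = sigma^2 * (1 - exp(-2 theta t)) / (2 theta), independent of x_0.
With theta = 2/5, sigma = 2*sqrt(2):
  Var(X_t) = (2*sqrt(2))^2 * (1 - exp(-2*2/5 t)) / (2 * 2/5) = 10 - 10*exp(-4*t/5).
As t -> infinity, exp(-2*2/5 t) -> 0, so the stationary variance is sigma^2 / (2 theta) = 10.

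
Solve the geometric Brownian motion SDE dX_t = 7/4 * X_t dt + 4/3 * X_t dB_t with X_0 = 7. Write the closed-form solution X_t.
X_t = 7 * exp((31/36) * t + (4/3) * B_t)

For GBM dX = mu X dt + sigma X dB with X_0 = x_0, apply Itô to Y = log X: dY = (mu - sigma^2/2) dt + sigma dB, so Y_t = log(x_0) + (mu - sigma^2/2) t + sigma B_t and hence X_t = x_0 * exp((mu - sigma^2/2) t + sigma B_t).
With mu = 7/4, sigma = 4/3, x_0 = 7, this gives:
  X_t = 7 * exp((31/36) * t + (4/3) * B_t).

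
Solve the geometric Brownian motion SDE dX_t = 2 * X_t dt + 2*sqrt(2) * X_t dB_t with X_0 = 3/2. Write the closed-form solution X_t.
X_t = 3/2 * exp((-2) * t + (2*sqrt(2)) * B_t)

For GBM dX = mu X dt + sigma X dB with X_0 = x_0, apply Itô to Y = log X: dY = (mu - sigma^2/2) dt + sigma dB, so Y_t = log(x_0) + (mu - sigma^2/2) t + sigma B_t and hence X_t = x_0 * exp((mu - sigma^2/2) t + sigma B_t).
With mu = 2, sigma = 2*sqrt(2), x_0 = 3/2, this gives:
  X_t = 3/2 * exp((-2) * t + (2*sqrt(2)) * B_t).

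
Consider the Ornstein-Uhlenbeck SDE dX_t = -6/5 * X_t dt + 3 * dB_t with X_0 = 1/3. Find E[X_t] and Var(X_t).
E[X_t] = exp(-6*t/5)/3; Var(X_t) = 15/4 - 15*exp(-12*t/5)/4

The OU SDE dX = -theta X dt + sigma dB admits the integrating factor exp(theta t): d(exp(theta t) X_t) = sigma exp(theta t) dB_t. Integrating from 0 to t:
  X_t = x_0 * exp(-theta t) + sigma * int_0^t exp(-theta (t-s)) dB_s.
The Itô integral has mean 0 and (by the Itô isometry) variance sigma^2 * int_0^t exp(-2 theta (t - s)) ds = sigma^2 * (1 - exp(-2 theta t)) / (2 theta).
With theta = 6/5, sigma = 3, x_0 = 1/3:
  E[X_t] = 1/3 * exp(-6/5 t) = exp(-6*t/5)/3
  Var(X_t) = (3)^2 * (1 - exp(-2*6/5 t)) / (2 * 6/5) = 15/4 - 15*exp(-12*t/5)/4.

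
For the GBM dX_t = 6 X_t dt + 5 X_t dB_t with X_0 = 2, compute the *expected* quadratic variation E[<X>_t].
E[<X>_t] = 100*exp(37*t)/37 - 100/37

<X>_t = int_0^t (5 * X_s)^2 ds. Taking expectation inside the integral: E[<X>_t] = 5^2 * int_0^t E[X_s^2] ds. For GBM, E[X_s^2] = x_0^2 * exp((2 mu + sigma^2) s). Integrating:
  E[<X>_t] = 5^2 * 2^2 * (exp((2*6 + 5^2) t) - 1) / (2*6 + 5^2)
           = 5^2 * 2^2 * (exp(37 t) - 1) / 37 = 100*exp(37*t)/37 - 100/37.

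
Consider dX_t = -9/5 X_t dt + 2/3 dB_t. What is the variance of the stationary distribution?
lim Var(X_t) = 10/81

The OU SDE dX = -theta X dt + sigma dB admits the integrating factor exp(theta t): d(exp(theta t) X_t) = sigma exp(theta t) dB_t. Integrating from 0 to t gives X_t = x_0 * exp(-theta t) + sigma * int_0^t exp(-theta (t-s)) dB_s for any initial x_0. The Itô integral has variance (by the Itô isometry) sigma^2 * int_0^t exp(-2 theta (t - s)) ds = sigma^2 * (1 - exp(-2 theta t)) / (2 theta), independent of x_0.
With theta = 9/5, sigma = 2/3:
  Var(X_t) = (2/3)^2 * (1 - exp(-2*9/5 t)) / (2 * 9/5) = 10/81 - 10*exp(-18*t/5)/81.
As t -> infinity, exp(-2*9/5 t) -> 0, so the stationary variance is sigma^2 / (2 theta) = 10/81.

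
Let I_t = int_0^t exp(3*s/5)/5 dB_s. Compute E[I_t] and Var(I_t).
E[I_t] = 0; Var(I_t) = exp(6*t/5)/30 - 1/30

The Itô integral of a deterministic integrand f(s) has mean 0 because each increment f(s) * (B_{s+ds} - B_s) has mean 0. By the Itô isometry:
  Var( int_0^t f(s) dB_s ) = E[ (int_0^t f(s) dB_s)^2 ] = int_0^t f(s)^2 ds.
Here f(s) = exp(3*s/5)/5, so f(s)^2 = exp(6*s/5)/25. Integrate:
  int_0^t (exp(6*s/5)/25) ds = exp(6*t/5)/30 - 1/30.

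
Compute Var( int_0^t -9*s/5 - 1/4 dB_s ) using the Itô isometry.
Var = t*(432*t^2 + 180*t + 25)/400

The Itô integral of a deterministic integrand f(s) has mean 0 because each increment f(s) * (B_{s+ds} - B_s) has mean 0. By the Itô isometry:
  Var( int_0^t f(s) dB_s ) = E[ (int_0^t f(s) dB_s)^2 ] = int_0^t f(s)^2 ds.
Here f(s) = -9*s/5 - 1/4, so f(s)^2 = (36*s + 5)^2/400. Integrate:
  int_0^t ((36*s + 5)^2/400) ds = t*(432*t^2 + 180*t + 25)/400.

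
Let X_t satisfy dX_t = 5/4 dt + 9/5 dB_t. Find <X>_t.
<X>_t = 81*t/25

For an Itô process dX_t = a(t) dt + b(t) dB_t, the quadratic variation is <X>_t = int_0^t b(s)^2 ds (the drift term does not contribute). Here b(s) = 9/5, so
  b(s)^2 = 81/25.
Integrating from 0 to t:
  <X>_t = int_0^t (81/25) ds = 81*t/25.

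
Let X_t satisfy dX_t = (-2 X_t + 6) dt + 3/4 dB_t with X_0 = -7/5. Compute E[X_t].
E[X_t] = 3 - 22*exp(-2*t)/5

Taking expectations and using E[dB_t] = 0, the mean m(t) = E[X_t] satisfies the ODE m'(t) = a m(t) + b with m(0) = x_0. With a = -2, b = 6, x_0 = -7/5, the solution is
  m(t) = x_0 * exp(a t) + (b/a) * (exp(a t) - 1)
       = (-7/5) * exp((-2) t) + (6/(-2)) * (exp((-2) t) - 1)
       = 3 - 22*exp(-2*t)/5.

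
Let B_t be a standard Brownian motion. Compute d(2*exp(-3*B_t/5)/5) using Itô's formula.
d(2*exp(-3*B_t/5)/5) = (9*exp(-3*B_t/5)/125) dt + (-6*exp(-3*B_t/5)/25) dB_t

Itô's formula for f(B_t) gives d f(B_t) = f'(B_t) dB_t + (1/2) f''(B_t) dt. Compute derivatives of f(x) = 2*exp(-3*x/5)/5:
  f'(x)  = -6*exp(-3*x/5)/25
  f''(x) = 18*exp(-3*x/5)/125
Substitute x = B_t and multiply the f'' term by 1/2:
  drift     = (1/2) * (18*exp(-3*x/5)/125) evaluated at B_t = 9*exp(-3*B_t/5)/125
  diffusion = (-6*exp(-3*x/5)/25) evaluated at B_t = -6*exp(-3*B_t/5)/25
Therefore d(2*exp(-3*B_t/5)/5) = (9*exp(-3*B_t/5)/125) dt + (-6*exp(-3*B_t/5)/25) dB_t.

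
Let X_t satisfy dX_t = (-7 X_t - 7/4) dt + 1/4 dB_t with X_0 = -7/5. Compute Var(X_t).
Var(X_t) = 1/224 - exp(-14*t)/224

The variance V(t) = Var(X_t) satisfies V'(t) = 2 a V(t) + c^2 with V(0) = 0 (drift coefficient is linear in X, diffusion is constant). With a = -7, c = 1/4, the solution is
  V(t) = (c^2 / (2 a)) * (exp(2 a t) - 1)
       = ((1/4)^2 / (2*(-7))) * (exp((-14) t) - 1)
       = 1/224 - exp(-14*t)/224.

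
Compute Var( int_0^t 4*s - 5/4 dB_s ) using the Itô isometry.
Var = t*(256*t^2 - 240*t + 75)/48

The Itô integral of a deterministic integrand f(s) has mean 0 because each increment f(s) * (B_{s+ds} - B_s) has mean 0. By the Itô isometry:
  Var( int_0^t f(s) dB_s ) = E[ (int_0^t f(s) dB_s)^2 ] = int_0^t f(s)^2 ds.
Here f(s) = 4*s - 5/4, so f(s)^2 = (16*s - 5)^2/16. Integrate:
  int_0^t ((16*s - 5)^2/16) ds = t*(256*t^2 - 240*t + 75)/48.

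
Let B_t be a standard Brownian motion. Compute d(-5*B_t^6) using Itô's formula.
d(-5*B_t^6) = (-75*B_t^4) dt + (-30*B_t^5) dB_t

Itô's formula for f(B_t) gives d f(B_t) = f'(B_t) dB_t + (1/2) f''(B_t) dt. Compute derivatives of f(x) = -5*x^6:
  f'(x)  = -30*x^5
  f''(x) = -150*x^4
Substitute x = B_t and multiply the f'' term by 1/2:
  drift     = (1/2) * (-150*x^4) evaluated at B_t = -75*B_t^4
  diffusion = (-30*x^5) evaluated at B_t = -30*B_t^5
Therefore d(-5*B_t^6) = (-75*B_t^4) dt + (-30*B_t^5) dB_t.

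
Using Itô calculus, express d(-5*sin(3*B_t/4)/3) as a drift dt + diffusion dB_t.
d(-5*sin(3*B_t/4)/3) = (15*sin(3*B_t/4)/32) dt + (-5*cos(3*B_t/4)/4) dB_t

Itô's formula for f(B_t) gives d f(B_t) = f'(B_t) dB_t + (1/2) f''(B_t) dt. Compute derivatives of f(x) = -5*sin(3*x/4)/3:
  f'(x)  = -5*cos(3*x/4)/4
  f''(x) = 15*sin(3*x/4)/16
Substitute x = B_t and multiply the f'' term by 1/2:
  drift     = (1/2) * (15*sin(3*x/4)/16) evaluated at B_t = 15*sin(3*B_t/4)/32
  diffusion = (-5*cos(3*x/4)/4) evaluated at B_t = -5*cos(3*B_t/4)/4
Therefore d(-5*sin(3*B_t/4)/3) = (15*sin(3*B_t/4)/32) dt + (-5*cos(3*B_t/4)/4) dB_t.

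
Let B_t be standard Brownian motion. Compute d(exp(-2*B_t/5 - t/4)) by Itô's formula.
d(exp(-2*B_t/5 - t/4)) = (-17*exp(-2*B_t/5 - t/4)/100) dt + (-2*exp(-2*B_t/5 - t/4)/5) dB_t

Itô's formula for f(t, x): d f(t, B_t) = (f_t + (1/2) f_xx) dt + f_x dB_t. Compute partials of f(t, x) = exp(-t/4 - 2*x/5):
  f_t(t,x)  = -exp(-t/4 - 2*x/5)/4
  f_x(t,x)  = -2*exp(-t/4 - 2*x/5)/5
  f_xx(t,x) = 4*exp(-t/4 - 2*x/5)/25
Assemble drift = f_t + (1/2) f_xx = -17*exp(-t/4 - 2*x/5)/100 and diffusion = f_x = -2*exp(-t/4 - 2*x/5)/5. Substituting x = B_t:
  d(exp(-2*B_t/5 - t/4)) = (-17*exp(-2*B_t/5 - t/4)/100) dt + (-2*exp(-2*B_t/5 - t/4)/5) dB_t.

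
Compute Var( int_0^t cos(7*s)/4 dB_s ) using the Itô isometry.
Var = t/32 + sin(14*t)/448

The Itô integral of a deterministic integrand f(s) has mean 0 because each increment f(s) * (B_{s+ds} - B_s) has mean 0. By the Itô isometry:
  Var( int_0^t f(s) dB_s ) = E[ (int_0^t f(s) dB_s)^2 ] = int_0^t f(s)^2 ds.
Here f(s) = cos(7*s)/4, so f(s)^2 = cos(7*s)^2/16. Integrate:
  int_0^t (cos(7*s)^2/16) ds = t/32 + sin(14*t)/448.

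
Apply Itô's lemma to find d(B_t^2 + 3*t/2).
d(B_t^2 + 3*t/2) = (5/2) dt + (2*B_t) dB_t

Itô's formula for f(t, x): d f(t, B_t) = (f_t + (1/2) f_xx) dt + f_x dB_t. Compute partials of f(t, x) = 3*t/2 + x^2:
  f_t(t,x)  = 3/2
  f_x(t,x)  = 2*x
  f_xx(t,x) = 2
Assemble drift = f_t + (1/2) f_xx = 5/2 and diffusion = f_x = 2*x. Substituting x = B_t:
  d(B_t^2 + 3*t/2) = (5/2) dt + (2*B_t) dB_t.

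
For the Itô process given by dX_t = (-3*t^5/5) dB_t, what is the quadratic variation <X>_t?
<X>_t = 9*t^11/275

For an Itô process dX_t = a(t) dt + b(t) dB_t, the quadratic variation is <X>_t = int_0^t b(s)^2 ds (the drift term does not contribute). Here b(s) = -3*s^5/5, so
  b(s)^2 = 9*s^10/25.
Integrating from 0 to t:
  <X>_t = int_0^t (9*s^10/25) ds = 9*t^11/275.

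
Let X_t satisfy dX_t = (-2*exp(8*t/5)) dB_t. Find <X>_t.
<X>_t = 5*exp(16*t/5)/4 - 5/4

For an Itô process dX_t = a(t) dt + b(t) dB_t, the quadratic variation is <X>_t = int_0^t b(s)^2 ds (the drift term does not contribute). Here b(s) = -2*exp(8*s/5), so
  b(s)^2 = 4*exp(16*s/5).
Integrating from 0 to t:
  <X>_t = int_0^t (4*exp(16*s/5)) ds = 5*exp(16*t/5)/4 - 5/4.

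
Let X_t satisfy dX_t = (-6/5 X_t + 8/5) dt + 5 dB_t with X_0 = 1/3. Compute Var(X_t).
Var(X_t) = 125/12 - 125*exp(-12*t/5)/12

The variance V(t) = Var(X_t) satisfies V'(t) = 2 a V(t) + c^2 with V(0) = 0 (drift coefficient is linear in X, diffusion is constant). With a = -6/5, c = 5, the solution is
  V(t) = (c^2 / (2 a)) * (exp(2 a t) - 1)
       = (5^2 / (2*(-6/5))) * (exp((-12/5) t) - 1)
       = 125/12 - 125*exp(-12*t/5)/12.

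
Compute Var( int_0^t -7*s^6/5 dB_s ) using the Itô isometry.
Var = 49*t^13/325

The Itô integral of a deterministic integrand f(s) has mean 0 because each increment f(s) * (B_{s+ds} - B_s) has mean 0. By the Itô isometry:
  Var( int_0^t f(s) dB_s ) = E[ (int_0^t f(s) dB_s)^2 ] = int_0^t f(s)^2 ds.
Here f(s) = -7*s^6/5, so f(s)^2 = 49*s^12/25. Integrate:
  int_0^t (49*s^12/25) ds = 49*t^13/325.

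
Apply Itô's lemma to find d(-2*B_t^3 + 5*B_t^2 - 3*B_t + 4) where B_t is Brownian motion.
d(-2*B_t^3 + 5*B_t^2 - 3*B_t + 4) = (5 - 6*B_t) dt + (-6*B_t^2 + 10*B_t - 3) dB_t

Itô's formula for f(B_t) gives d f(B_t) = f'(B_t) dB_t + (1/2) f''(B_t) dt. Compute derivatives of f(x) = -2*x^3 + 5*x^2 - 3*x + 4:
  f'(x)  = -6*x^2 + 10*x - 3
  f''(x) = 10 - 12*x
Substitute x = B_t and multiply the f'' term by 1/2:
  drift     = (1/2) * (10 - 12*x) evaluated at B_t = 5 - 6*B_t
  diffusion = (-6*x^2 + 10*x - 3) evaluated at B_t = -6*B_t^2 + 10*B_t - 3
Therefore d(-2*B_t^3 + 5*B_t^2 - 3*B_t + 4) = (5 - 6*B_t) dt + (-6*B_t^2 + 10*B_t - 3) dB_t.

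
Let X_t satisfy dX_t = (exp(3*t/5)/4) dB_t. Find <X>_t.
<X>_t = 5*exp(6*t/5)/96 - 5/96

For an Itô process dX_t = a(t) dt + b(t) dB_t, the quadratic variation is <X>_t = int_0^t b(s)^2 ds (the drift term does not contribute). Here b(s) = exp(3*s/5)/4, so
  b(s)^2 = exp(6*s/5)/16.
Integrating from 0 to t:
  <X>_t = int_0^t (exp(6*s/5)/16) ds = 5*exp(6*t/5)/96 - 5/96.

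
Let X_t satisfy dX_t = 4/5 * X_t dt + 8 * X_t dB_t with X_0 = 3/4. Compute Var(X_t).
Var(X_t) = 9*(exp(64*t) - 1)*exp(8*t/5)/16

For GBM dX = mu X dt + sigma X dB with X_0 = x_0, apply Itô to Y = log X: dY = (mu - sigma^2/2) dt + sigma dB, so Y_t = log(x_0) + (mu - sigma^2/2) t + sigma B_t and hence X_t = x_0 * exp((mu - sigma^2/2) t + sigma B_t).
With mu = 4/5, sigma = 8, x_0 = 3/4, this gives:
  X_t = 3/4 * exp((-156/5) * t + (8) * B_t).
Since sigma*B_t ~ Normal(0, sigma^2 t), E[exp(sigma*B_t)] = exp(sigma^2 t / 2); so E[X_t] = x_0 * exp((mu - sigma^2/2) t) * exp(sigma^2 t / 2) = x_0 * exp(mu t) = 3*exp(4*t/5)/4.
Var(X_t) = E[X_t^2] - (E[X_t])^2 = x_0^2 * exp(2 mu t) * (exp(sigma^2 t) - 1) = 9*(exp(64*t) - 1)*exp(8*t/5)/16.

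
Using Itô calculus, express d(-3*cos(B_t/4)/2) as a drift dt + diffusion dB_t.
d(-3*cos(B_t/4)/2) = (3*cos(B_t/4)/64) dt + (3*sin(B_t/4)/8) dB_t

Itô's formula for f(B_t) gives d f(B_t) = f'(B_t) dB_t + (1/2) f''(B_t) dt. Compute derivatives of f(x) = -3*cos(x/4)/2:
  f'(x)  = 3*sin(x/4)/8
  f''(x) = 3*cos(x/4)/32
Substitute x = B_t and multiply the f'' term by 1/2:
  drift     = (1/2) * (3*cos(x/4)/32) evaluated at B_t = 3*cos(B_t/4)/64
  diffusion = (3*sin(x/4)/8) evaluated at B_t = 3*sin(B_t/4)/8
Therefore d(-3*cos(B_t/4)/2) = (3*cos(B_t/4)/64) dt + (3*sin(B_t/4)/8) dB_t.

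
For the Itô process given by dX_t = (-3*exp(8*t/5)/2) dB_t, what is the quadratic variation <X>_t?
<X>_t = 45*exp(16*t/5)/64 - 45/64

For an Itô process dX_t = a(t) dt + b(t) dB_t, the quadratic variation is <X>_t = int_0^t b(s)^2 ds (the drift term does not contribute). Here b(s) = -3*exp(8*s/5)/2, so
  b(s)^2 = 9*exp(16*s/5)/4.
Integrating from 0 to t:
  <X>_t = int_0^t (9*exp(16*s/5)/4) ds = 45*exp(16*t/5)/64 - 45/64.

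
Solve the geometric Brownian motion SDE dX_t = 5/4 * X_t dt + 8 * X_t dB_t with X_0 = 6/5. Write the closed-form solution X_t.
X_t = 6/5 * exp((-123/4) * t + (8) * B_t)

For GBM dX = mu X dt + sigma X dB with X_0 = x_0, apply Itô to Y = log X: dY = (mu - sigma^2/2) dt + sigma dB, so Y_t = log(x_0) + (mu - sigma^2/2) t + sigma B_t and hence X_t = x_0 * exp((mu - sigma^2/2) t + sigma B_t).
With mu = 5/4, sigma = 8, x_0 = 6/5, this gives:
  X_t = 6/5 * exp((-123/4) * t + (8) * B_t).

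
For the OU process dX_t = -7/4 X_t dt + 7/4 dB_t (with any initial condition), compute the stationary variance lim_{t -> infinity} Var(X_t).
lim Var(X_t) = 7/8

The OU SDE dX = -theta X dt + sigma dB admits the integrating factor exp(theta t): d(exp(theta t) X_t) = sigma exp(theta t) dB_t. Integrating from 0 to t gives X_t = x_0 * exp(-theta t) + sigma * int_0^t exp(-theta (t-s)) dB_s for any initial x_0. The Itô integral has variance (by the Itô isometry) sigma^2 * int_0^t exp(-2 theta (t - s)) ds = sigma^2 * (1 - exp(-2 theta t)) / (2 theta), independent of x_0.
With theta = 7/4, sigma = 7/4:
  Var(X_t) = (7/4)^2 * (1 - exp(-2*7/4 t)) / (2 * 7/4) = 7/8 - 7*exp(-7*t/2)/8.
As t -> infinity, exp(-2*7/4 t) -> 0, so the stationary variance is sigma^2 / (2 theta) = 7/8.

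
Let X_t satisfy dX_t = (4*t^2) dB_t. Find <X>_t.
<X>_t = 16*t^5/5

For an Itô process dX_t = a(t) dt + b(t) dB_t, the quadratic variation is <X>_t = int_0^t b(s)^2 ds (the drift term does not contribute). Here b(s) = 4*s^2, so
  b(s)^2 = 16*s^4.
Integrating from 0 to t:
  <X>_t = int_0^t (16*s^4) ds = 16*t^5/5.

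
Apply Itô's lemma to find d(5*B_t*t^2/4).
d(5*B_t*t^2/4) = (5*B_t*t/2) dt + (5*t^2/4) dB_t

Itô's formula for f(t, x): d f(t, B_t) = (f_t + (1/2) f_xx) dt + f_x dB_t. Compute partials of f(t, x) = 5*t^2*x/4:
  f_t(t,x)  = 5*t*x/2
  f_x(t,x)  = 5*t^2/4
  f_xx(t,x) = 0
Assemble drift = f_t + (1/2) f_xx = 5*t*x/2 and diffusion = f_x = 5*t^2/4. Substituting x = B_t:
  d(5*B_t*t^2/4) = (5*B_t*t/2) dt + (5*t^2/4) dB_t.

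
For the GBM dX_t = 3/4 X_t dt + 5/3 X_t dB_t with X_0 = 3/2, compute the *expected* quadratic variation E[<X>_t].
E[<X>_t] = 225*exp(77*t/18)/154 - 225/154

<X>_t = int_0^t ((5/3) * X_s)^2 ds. Taking expectation inside the integral: E[<X>_t] = (5/3)^2 * int_0^t E[X_s^2] ds. For GBM, E[X_s^2] = x_0^2 * exp((2 mu + sigma^2) s). Integrating:
  E[<X>_t] = (5/3)^2 * (3/2)^2 * (exp((2*(3/4) + (5/3)^2) t) - 1) / (2*(3/4) + (5/3)^2)
           = (5/3)^2 * (3/2)^2 * (exp((77/18) t) - 1) / (77/18) = 225*exp(77*t/18)/154 - 225/154.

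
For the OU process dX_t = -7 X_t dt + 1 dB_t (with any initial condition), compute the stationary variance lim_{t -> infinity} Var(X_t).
lim Var(X_t) = 1/14

The OU SDE dX = -theta X dt + sigma dB admits the integrating factor exp(theta t): d(exp(theta t) X_t) = sigma exp(theta t) dB_t. Integrating from 0 to t gives X_t = x_0 * exp(-theta t) + sigma * int_0^t exp(-theta (t-s)) dB_s for any initial x_0. The Itô integral has variance (by the Itô isometry) sigma^2 * int_0^t exp(-2 theta (t - s)) ds = sigma^2 * (1 - exp(-2 theta t)) / (2 theta), independent of x_0.
With theta = 7, sigma = 1:
  Var(X_t) = (1)^2 * (1 - exp(-2*7 t)) / (2 * 7) = 1/14 - exp(-14*t)/14.
As t -> infinity, exp(-2*7 t) -> 0, so the stationary variance is sigma^2 / (2 theta) = 1/14.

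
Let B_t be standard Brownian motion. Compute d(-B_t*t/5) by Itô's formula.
d(-B_t*t/5) = (-B_t/5) dt + (-t/5) dB_t

Itô's formula for f(t, x): d f(t, B_t) = (f_t + (1/2) f_xx) dt + f_x dB_t. Compute partials of f(t, x) = -t*x/5:
  f_t(t,x)  = -x/5
  f_x(t,x)  = -t/5
  f_xx(t,x) = 0
Assemble drift = f_t + (1/2) f_xx = -x/5 and diffusion = f_x = -t/5. Substituting x = B_t:
  d(-B_t*t/5) = (-B_t/5) dt + (-t/5) dB_t.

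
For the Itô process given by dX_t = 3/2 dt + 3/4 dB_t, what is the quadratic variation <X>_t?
<X>_t = 9*t/16

For an Itô process dX_t = a(t) dt + b(t) dB_t, the quadratic variation is <X>_t = int_0^t b(s)^2 ds (the drift term does not contribute). Here b(s) = 3/4, so
  b(s)^2 = 9/16.
Integrating from 0 to t:
  <X>_t = int_0^t (9/16) ds = 9*t/16.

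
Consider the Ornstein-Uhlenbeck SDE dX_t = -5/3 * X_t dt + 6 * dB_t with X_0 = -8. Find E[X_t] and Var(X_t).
E[X_t] = -8*exp(-5*t/3); Var(X_t) = 54/5 - 54*exp(-10*t/3)/5

The OU SDE dX = -theta X dt + sigma dB admits the integrating factor exp(theta t): d(exp(theta t) X_t) = sigma exp(theta t) dB_t. Integrating from 0 to t:
  X_t = x_0 * exp(-theta t) + sigma * int_0^t exp(-theta (t-s)) dB_s.
The Itô integral has mean 0 and (by the Itô isometry) variance sigma^2 * int_0^t exp(-2 theta (t - s)) ds = sigma^2 * (1 - exp(-2 theta t)) / (2 theta).
With theta = 5/3, sigma = 6, x_0 = -8:
  E[X_t] = -8 * exp(-5/3 t) = -8*exp(-5*t/3)
  Var(X_t) = (6)^2 * (1 - exp(-2*5/3 t)) / (2 * 5/3) = 54/5 - 54*exp(-10*t/3)/5.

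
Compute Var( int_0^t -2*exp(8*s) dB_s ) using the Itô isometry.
Var = exp(16*t)/4 - 1/4

The Itô integral of a deterministic integrand f(s) has mean 0 because each increment f(s) * (B_{s+ds} - B_s) has mean 0. By the Itô isometry:
  Var( int_0^t f(s) dB_s ) = E[ (int_0^t f(s) dB_s)^2 ] = int_0^t f(s)^2 ds.
Here f(s) = -2*exp(8*s), so f(s)^2 = 4*exp(16*s). Integrate:
  int_0^t (4*exp(16*s)) ds = exp(16*t)/4 - 1/4.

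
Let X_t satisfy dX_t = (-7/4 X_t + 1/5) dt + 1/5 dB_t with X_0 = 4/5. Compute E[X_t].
E[X_t] = 4/35 + 24*exp(-7*t/4)/35

Taking expectations and using E[dB_t] = 0, the mean m(t) = E[X_t] satisfies the ODE m'(t) = a m(t) + b with m(0) = x_0. With a = -7/4, b = 1/5, x_0 = 4/5, the solution is
  m(t) = x_0 * exp(a t) + (b/a) * (exp(a t) - 1)
       = (4/5) * exp((-7/4) t) + ((1/5)/(-7/4)) * (exp((-7/4) t) - 1)
       = 4/35 + 24*exp(-7*t/4)/35.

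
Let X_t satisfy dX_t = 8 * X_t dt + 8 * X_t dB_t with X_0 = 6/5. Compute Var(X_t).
Var(X_t) = 36*(exp(64*t) - 1)*exp(16*t)/25

For GBM dX = mu X dt + sigma X dB with X_0 = x_0, apply Itô to Y = log X: dY = (mu - sigma^2/2) dt + sigma dB, so Y_t = log(x_0) + (mu - sigma^2/2) t + sigma B_t and hence X_t = x_0 * exp((mu - sigma^2/2) t + sigma B_t).
With mu = 8, sigma = 8, x_0 = 6/5, this gives:
  X_t = 6/5 * exp((-24) * t + (8) * B_t).
Since sigma*B_t ~ Normal(0, sigma^2 t), E[exp(sigma*B_t)] = exp(sigma^2 t / 2); so E[X_t] = x_0 * exp((mu - sigma^2/2) t) * exp(sigma^2 t / 2) = x_0 * exp(mu t) = 6*exp(8*t)/5.
Var(X_t) = E[X_t^2] - (E[X_t])^2 = x_0^2 * exp(2 mu t) * (exp(sigma^2 t) - 1) = 36*(exp(64*t) - 1)*exp(16*t)/25.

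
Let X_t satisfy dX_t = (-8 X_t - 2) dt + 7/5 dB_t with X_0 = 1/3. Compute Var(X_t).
Var(X_t) = 49/400 - 49*exp(-16*t)/400

The variance V(t) = Var(X_t) satisfies V'(t) = 2 a V(t) + c^2 with V(0) = 0 (drift coefficient is linear in X, diffusion is constant). With a = -8, c = 7/5, the solution is
  V(t) = (c^2 / (2 a)) * (exp(2 a t) - 1)
       = ((7/5)^2 / (2*(-8))) * (exp((-16) t) - 1)
       = 49/400 - 49*exp(-16*t)/400.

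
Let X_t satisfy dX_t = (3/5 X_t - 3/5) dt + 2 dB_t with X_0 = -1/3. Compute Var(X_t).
Var(X_t) = 10*exp(6*t/5)/3 - 10/3

The variance V(t) = Var(X_t) satisfies V'(t) = 2 a V(t) + c^2 with V(0) = 0 (drift coefficient is linear in X, diffusion is constant). With a = 3/5, c = 2, the solution is
  V(t) = (c^2 / (2 a)) * (exp(2 a t) - 1)
       = (2^2 / (2*(3/5))) * (exp((6/5) t) - 1)
       = 10*exp(6*t/5)/3 - 10/3.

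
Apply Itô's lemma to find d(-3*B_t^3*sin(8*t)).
d(-3*B_t^3*sin(8*t)) = (-24*B_t^3*cos(8*t) - 9*B_t*sin(8*t)) dt + (-9*B_t^2*sin(8*t)) dB_t

Itô's formula for f(t, x): d f(t, B_t) = (f_t + (1/2) f_xx) dt + f_x dB_t. Compute partials of f(t, x) = -3*x^3*sin(8*t):
  f_t(t,x)  = -24*x^3*cos(8*t)
  f_x(t,x)  = -9*x^2*sin(8*t)
  f_xx(t,x) = -18*x*sin(8*t)
Assemble drift = f_t + (1/2) f_xx = -24*x^3*cos(8*t) - 9*x*sin(8*t) and diffusion = f_x = -9*x^2*sin(8*t). Substituting x = B_t:
  d(-3*B_t^3*sin(8*t)) = (-24*B_t^3*cos(8*t) - 9*B_t*sin(8*t)) dt + (-9*B_t^2*sin(8*t)) dB_t.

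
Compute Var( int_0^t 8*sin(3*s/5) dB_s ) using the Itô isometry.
Var = 32*t - 80*sin(6*t/5)/3

The Itô integral of a deterministic integrand f(s) has mean 0 because each increment f(s) * (B_{s+ds} - B_s) has mean 0. By the Itô isometry:
  Var( int_0^t f(s) dB_s ) = E[ (int_0^t f(s) dB_s)^2 ] = int_0^t f(s)^2 ds.
Here f(s) = 8*sin(3*s/5), so f(s)^2 = 64*sin(3*s/5)^2. Integrate:
  int_0^t (64*sin(3*s/5)^2) ds = 32*t - 80*sin(6*t/5)/3.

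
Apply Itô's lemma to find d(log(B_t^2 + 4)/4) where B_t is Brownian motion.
d(log(B_t^2 + 4)/4) = ((4 - B_t^2)/(4*(B_t^2 + 4)^2)) dt + (B_t/(2*(B_t^2 + 4))) dB_t

Itô's formula for f(B_t) gives d f(B_t) = f'(B_t) dB_t + (1/2) f''(B_t) dt. Compute derivatives of f(x) = log(x^2 + 4)/4:
  f'(x)  = x/(2*(x^2 + 4))
  f''(x) = (4 - x^2)/(2*(x^2 + 4)^2)
Substitute x = B_t and multiply the f'' term by 1/2:
  drift     = (1/2) * ((4 - x^2)/(2*(x^2 + 4)^2)) evaluated at B_t = (4 - B_t^2)/(4*(B_t^2 + 4)^2)
  diffusion = (x/(2*(x^2 + 4))) evaluated at B_t = B_t/(2*(B_t^2 + 4))
Therefore d(log(B_t^2 + 4)/4) = ((4 - B_t^2)/(4*(B_t^2 + 4)^2)) dt + (B_t/(2*(B_t^2 + 4))) dB_t.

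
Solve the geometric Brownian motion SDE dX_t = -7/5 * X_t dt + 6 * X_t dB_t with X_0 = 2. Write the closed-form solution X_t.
X_t = 2 * exp((-97/5) * t + (6) * B_t)

For GBM dX = mu X dt + sigma X dB with X_0 = x_0, apply Itô to Y = log X: dY = (mu - sigma^2/2) dt + sigma dB, so Y_t = log(x_0) + (mu - sigma^2/2) t + sigma B_t and hence X_t = x_0 * exp((mu - sigma^2/2) t + sigma B_t).
With mu = -7/5, sigma = 6, x_0 = 2, this gives:
  X_t = 2 * exp((-97/5) * t + (6) * B_t).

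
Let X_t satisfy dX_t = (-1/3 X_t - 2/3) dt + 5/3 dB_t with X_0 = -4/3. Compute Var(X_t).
Var(X_t) = 25/6 - 25*exp(-2*t/3)/6

The variance V(t) = Var(X_t) satisfies V'(t) = 2 a V(t) + c^2 with V(0) = 0 (drift coefficient is linear in X, diffusion is constant). With a = -1/3, c = 5/3, the solution is
  V(t) = (c^2 / (2 a)) * (exp(2 a t) - 1)
       = ((5/3)^2 / (2*(-1/3))) * (exp((-2/3) t) - 1)
       = 25/6 - 25*exp(-2*t/3)/6.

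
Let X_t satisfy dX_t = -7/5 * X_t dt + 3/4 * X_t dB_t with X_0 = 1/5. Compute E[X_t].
E[X_t] = exp(-7*t/5)/5

For GBM dX = mu X dt + sigma X dB with X_0 = x_0, apply Itô to Y = log X: dY = (mu - sigma^2/2) dt + sigma dB, so Y_t = log(x_0) + (mu - sigma^2/2) t + sigma B_t and hence X_t = x_0 * exp((mu - sigma^2/2) t + sigma B_t).
With mu = -7/5, sigma = 3/4, x_0 = 1/5, this gives:
  X_t = 1/5 * exp((-269/160) * t + (3/4) * B_t).
Since sigma*B_t ~ Normal(0, sigma^2 t), E[exp(sigma*B_t)] = exp(sigma^2 t / 2); so E[X_t] = x_0 * exp((mu - sigma^2/2) t) * exp(sigma^2 t / 2) = x_0 * exp(mu t) = exp(-7*t/5)/5.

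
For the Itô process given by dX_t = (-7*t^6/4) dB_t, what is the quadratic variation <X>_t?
<X>_t = 49*t^13/208

For an Itô process dX_t = a(t) dt + b(t) dB_t, the quadratic variation is <X>_t = int_0^t b(s)^2 ds (the drift term does not contribute). Here b(s) = -7*s^6/4, so
  b(s)^2 = 49*s^12/16.
Integrating from 0 to t:
  <X>_t = int_0^t (49*s^12/16) ds = 49*t^13/208.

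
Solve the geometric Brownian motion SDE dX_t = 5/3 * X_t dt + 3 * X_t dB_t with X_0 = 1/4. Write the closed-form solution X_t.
X_t = 1/4 * exp((-17/6) * t + (3) * B_t)

For GBM dX = mu X dt + sigma X dB with X_0 = x_0, apply Itô to Y = log X: dY = (mu - sigma^2/2) dt + sigma dB, so Y_t = log(x_0) + (mu - sigma^2/2) t + sigma B_t and hence X_t = x_0 * exp((mu - sigma^2/2) t + sigma B_t).
With mu = 5/3, sigma = 3, x_0 = 1/4, this gives:
  X_t = 1/4 * exp((-17/6) * t + (3) * B_t).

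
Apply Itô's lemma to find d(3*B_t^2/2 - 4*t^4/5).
d(3*B_t^2/2 - 4*t^4/5) = (3/2 - 16*t^3/5) dt + (3*B_t) dB_t

Itô's formula for f(t, x): d f(t, B_t) = (f_t + (1/2) f_xx) dt + f_x dB_t. Compute partials of f(t, x) = -4*t^4/5 + 3*x^2/2:
  f_t(t,x)  = -16*t^3/5
  f_x(t,x)  = 3*x
  f_xx(t,x) = 3
Assemble drift = f_t + (1/2) f_xx = 3/2 - 16*t^3/5 and diffusion = f_x = 3*x. Substituting x = B_t:
  d(3*B_t^2/2 - 4*t^4/5) = (3/2 - 16*t^3/5) dt + (3*B_t) dB_t.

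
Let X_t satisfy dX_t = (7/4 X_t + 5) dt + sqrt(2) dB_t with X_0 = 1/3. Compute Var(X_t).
Var(X_t) = 4*exp(7*t/2)/7 - 4/7

The variance V(t) = Var(X_t) satisfies V'(t) = 2 a V(t) + c^2 with V(0) = 0 (drift coefficient is linear in X, diffusion is constant). With a = 7/4, c = sqrt(2), the solution is
  V(t) = (c^2 / (2 a)) * (exp(2 a t) - 1)
       = (sqrt(2)^2 / (2*(7/4))) * (exp((7/2) t) - 1)
       = 4*exp(7*t/2)/7 - 4/7.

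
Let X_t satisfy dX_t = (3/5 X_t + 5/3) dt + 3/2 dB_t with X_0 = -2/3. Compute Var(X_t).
Var(X_t) = 15*exp(6*t/5)/8 - 15/8

The variance V(t) = Var(X_t) satisfies V'(t) = 2 a V(t) + c^2 with V(0) = 0 (drift coefficient is linear in X, diffusion is constant). With a = 3/5, c = 3/2, the solution is
  V(t) = (c^2 / (2 a)) * (exp(2 a t) - 1)
       = ((3/2)^2 / (2*(3/5))) * (exp((6/5) t) - 1)
       = 15*exp(6*t/5)/8 - 15/8.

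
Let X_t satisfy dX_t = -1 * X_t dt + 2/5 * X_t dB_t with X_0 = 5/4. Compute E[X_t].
E[X_t] = 5*exp(-t)/4

For GBM dX = mu X dt + sigma X dB with X_0 = x_0, apply Itô to Y = log X: dY = (mu - sigma^2/2) dt + sigma dB, so Y_t = log(x_0) + (mu - sigma^2/2) t + sigma B_t and hence X_t = x_0 * exp((mu - sigma^2/2) t + sigma B_t).
With mu = -1, sigma = 2/5, x_0 = 5/4, this gives:
  X_t = 5/4 * exp((-27/25) * t + (2/5) * B_t).
Since sigma*B_t ~ Normal(0, sigma^2 t), E[exp(sigma*B_t)] = exp(sigma^2 t / 2); so E[X_t] = x_0 * exp((mu - sigma^2/2) t) * exp(sigma^2 t / 2) = x_0 * exp(mu t) = 5*exp(-t)/4.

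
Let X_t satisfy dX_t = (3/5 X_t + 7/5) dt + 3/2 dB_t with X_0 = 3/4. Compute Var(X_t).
Var(X_t) = 15*exp(6*t/5)/8 - 15/8

The variance V(t) = Var(X_t) satisfies V'(t) = 2 a V(t) + c^2 with V(0) = 0 (drift coefficient is linear in X, diffusion is constant). With a = 3/5, c = 3/2, the solution is
  V(t) = (c^2 / (2 a)) * (exp(2 a t) - 1)
       = ((3/2)^2 / (2*(3/5))) * (exp((6/5) t) - 1)
       = 15*exp(6*t/5)/8 - 15/8.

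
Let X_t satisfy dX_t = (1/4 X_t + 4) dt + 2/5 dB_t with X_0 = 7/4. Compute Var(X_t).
Var(X_t) = 8*exp(t/2)/25 - 8/25

The variance V(t) = Var(X_t) satisfies V'(t) = 2 a V(t) + c^2 with V(0) = 0 (drift coefficient is linear in X, diffusion is constant). With a = 1/4, c = 2/5, the solution is
  V(t) = (c^2 / (2 a)) * (exp(2 a t) - 1)
       = ((2/5)^2 / (2*(1/4))) * (exp((1/2) t) - 1)
       = 8*exp(t/2)/25 - 8/25.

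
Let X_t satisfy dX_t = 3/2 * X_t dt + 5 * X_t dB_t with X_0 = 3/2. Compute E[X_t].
E[X_t] = 3*exp(3*t/2)/2

For GBM dX = mu X dt + sigma X dB with X_0 = x_0, apply Itô to Y = log X: dY = (mu - sigma^2/2) dt + sigma dB, so Y_t = log(x_0) + (mu - sigma^2/2) t + sigma B_t and hence X_t = x_0 * exp((mu - sigma^2/2) t + sigma B_t).
With mu = 3/2, sigma = 5, x_0 = 3/2, this gives:
  X_t = 3/2 * exp((-11) * t + (5) * B_t).
Since sigma*B_t ~ Normal(0, sigma^2 t), E[exp(sigma*B_t)] = exp(sigma^2 t / 2); so E[X_t] = x_0 * exp((mu - sigma^2/2) t) * exp(sigma^2 t / 2) = x_0 * exp(mu t) = 3*exp(3*t/2)/2.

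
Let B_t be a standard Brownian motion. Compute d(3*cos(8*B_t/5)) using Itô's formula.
d(3*cos(8*B_t/5)) = (-96*cos(8*B_t/5)/25) dt + (-24*sin(8*B_t/5)/5) dB_t

Itô's formula for f(B_t) gives d f(B_t) = f'(B_t) dB_t + (1/2) f''(B_t) dt. Compute derivatives of f(x) = 3*cos(8*x/5):
  f'(x)  = -24*sin(8*x/5)/5
  f''(x) = -192*cos(8*x/5)/25
Substitute x = B_t and multiply the f'' term by 1/2:
  drift     = (1/2) * (-192*cos(8*x/5)/25) evaluated at B_t = -96*cos(8*B_t/5)/25
  diffusion = (-24*sin(8*x/5)/5) evaluated at B_t = -24*sin(8*B_t/5)/5
Therefore d(3*cos(8*B_t/5)) = (-96*cos(8*B_t/5)/25) dt + (-24*sin(8*B_t/5)/5) dB_t.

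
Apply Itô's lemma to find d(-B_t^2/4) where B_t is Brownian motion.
d(-B_t^2/4) = (-1/4) dt + (-B_t/2) dB_t

Itô's formula for f(B_t) gives d f(B_t) = f'(B_t) dB_t + (1/2) f''(B_t) dt. Compute derivatives of f(x) = -x^2/4:
  f'(x)  = -x/2
  f''(x) = -1/2
Substitute x = B_t and multiply the f'' term by 1/2:
  drift     = (1/2) * (-1/2) evaluated at B_t = -1/4
  diffusion = (-x/2) evaluated at B_t = -B_t/2
Therefore d(-B_t^2/4) = (-1/4) dt + (-B_t/2) dB_t.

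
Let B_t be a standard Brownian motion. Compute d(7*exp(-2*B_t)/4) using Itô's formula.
d(7*exp(-2*B_t)/4) = (7*exp(-2*B_t)/2) dt + (-7*exp(-2*B_t)/2) dB_t

Itô's formula for f(B_t) gives d f(B_t) = f'(B_t) dB_t + (1/2) f''(B_t) dt. Compute derivatives of f(x) = 7*exp(-2*x)/4:
  f'(x)  = -7*exp(-2*x)/2
  f''(x) = 7*exp(-2*x)
Substitute x = B_t and multiply the f'' term by 1/2:
  drift     = (1/2) * (7*exp(-2*x)) evaluated at B_t = 7*exp(-2*B_t)/2
  diffusion = (-7*exp(-2*x)/2) evaluated at B_t = -7*exp(-2*B_t)/2
Therefore d(7*exp(-2*B_t)/4) = (7*exp(-2*B_t)/2) dt + (-7*exp(-2*B_t)/2) dB_t.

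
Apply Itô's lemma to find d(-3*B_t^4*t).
d(-3*B_t^4*t) = (3*B_t^2*(-B_t^2 - 6*t)) dt + (-12*B_t^3*t) dB_t

Itô's formula for f(t, x): d f(t, B_t) = (f_t + (1/2) f_xx) dt + f_x dB_t. Compute partials of f(t, x) = -3*t*x^4:
  f_t(t,x)  = -3*x^4
  f_x(t,x)  = -12*t*x^3
  f_xx(t,x) = -36*t*x^2
Assemble drift = f_t + (1/2) f_xx = 3*x^2*(-6*t - x^2) and diffusion = f_x = -12*t*x^3. Substituting x = B_t:
  d(-3*B_t^4*t) = (3*B_t^2*(-B_t^2 - 6*t)) dt + (-12*B_t^3*t) dB_t.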